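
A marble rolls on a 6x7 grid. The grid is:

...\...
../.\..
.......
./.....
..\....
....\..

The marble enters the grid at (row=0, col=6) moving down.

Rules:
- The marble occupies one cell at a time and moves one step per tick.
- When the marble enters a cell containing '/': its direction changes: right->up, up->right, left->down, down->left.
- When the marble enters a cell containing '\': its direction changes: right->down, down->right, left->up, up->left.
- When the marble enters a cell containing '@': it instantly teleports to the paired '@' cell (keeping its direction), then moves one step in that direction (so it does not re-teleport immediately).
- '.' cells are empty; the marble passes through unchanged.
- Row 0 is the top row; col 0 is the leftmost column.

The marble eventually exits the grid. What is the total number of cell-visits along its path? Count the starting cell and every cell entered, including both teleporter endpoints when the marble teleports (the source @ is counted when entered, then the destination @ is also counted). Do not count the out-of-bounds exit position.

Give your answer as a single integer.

Step 1: enter (0,6), '.' pass, move down to (1,6)
Step 2: enter (1,6), '.' pass, move down to (2,6)
Step 3: enter (2,6), '.' pass, move down to (3,6)
Step 4: enter (3,6), '.' pass, move down to (4,6)
Step 5: enter (4,6), '.' pass, move down to (5,6)
Step 6: enter (5,6), '.' pass, move down to (6,6)
Step 7: at (6,6) — EXIT via bottom edge, pos 6
Path length (cell visits): 6

Answer: 6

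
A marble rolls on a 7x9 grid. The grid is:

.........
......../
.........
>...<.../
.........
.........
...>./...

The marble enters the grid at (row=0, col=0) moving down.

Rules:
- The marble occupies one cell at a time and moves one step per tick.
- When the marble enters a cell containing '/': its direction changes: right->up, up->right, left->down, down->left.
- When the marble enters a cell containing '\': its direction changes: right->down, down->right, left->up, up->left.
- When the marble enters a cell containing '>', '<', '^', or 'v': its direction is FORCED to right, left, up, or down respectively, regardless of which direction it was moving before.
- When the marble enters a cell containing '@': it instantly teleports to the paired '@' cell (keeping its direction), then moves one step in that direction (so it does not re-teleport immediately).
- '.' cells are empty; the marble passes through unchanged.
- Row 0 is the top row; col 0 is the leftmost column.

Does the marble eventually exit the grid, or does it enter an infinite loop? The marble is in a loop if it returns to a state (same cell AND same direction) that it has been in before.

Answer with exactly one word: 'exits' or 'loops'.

Step 1: enter (0,0), '.' pass, move down to (1,0)
Step 2: enter (1,0), '.' pass, move down to (2,0)
Step 3: enter (2,0), '.' pass, move down to (3,0)
Step 4: enter (3,0), '>' forces down->right, move right to (3,1)
Step 5: enter (3,1), '.' pass, move right to (3,2)
Step 6: enter (3,2), '.' pass, move right to (3,3)
Step 7: enter (3,3), '.' pass, move right to (3,4)
Step 8: enter (3,4), '<' forces right->left, move left to (3,3)
Step 9: enter (3,3), '.' pass, move left to (3,2)
Step 10: enter (3,2), '.' pass, move left to (3,1)
Step 11: enter (3,1), '.' pass, move left to (3,0)
Step 12: enter (3,0), '>' forces left->right, move right to (3,1)
Step 13: at (3,1) dir=right — LOOP DETECTED (seen before)

Answer: loops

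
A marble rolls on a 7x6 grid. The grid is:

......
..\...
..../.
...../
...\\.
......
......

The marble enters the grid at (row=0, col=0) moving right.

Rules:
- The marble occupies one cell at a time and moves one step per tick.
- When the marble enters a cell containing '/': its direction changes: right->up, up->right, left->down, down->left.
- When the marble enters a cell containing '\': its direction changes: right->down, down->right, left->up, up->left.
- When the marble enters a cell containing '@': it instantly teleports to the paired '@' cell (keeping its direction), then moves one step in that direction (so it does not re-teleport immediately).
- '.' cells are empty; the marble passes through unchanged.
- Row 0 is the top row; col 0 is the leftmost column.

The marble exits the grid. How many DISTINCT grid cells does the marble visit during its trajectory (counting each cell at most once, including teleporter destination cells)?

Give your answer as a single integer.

Step 1: enter (0,0), '.' pass, move right to (0,1)
Step 2: enter (0,1), '.' pass, move right to (0,2)
Step 3: enter (0,2), '.' pass, move right to (0,3)
Step 4: enter (0,3), '.' pass, move right to (0,4)
Step 5: enter (0,4), '.' pass, move right to (0,5)
Step 6: enter (0,5), '.' pass, move right to (0,6)
Step 7: at (0,6) — EXIT via right edge, pos 0
Distinct cells visited: 6 (path length 6)

Answer: 6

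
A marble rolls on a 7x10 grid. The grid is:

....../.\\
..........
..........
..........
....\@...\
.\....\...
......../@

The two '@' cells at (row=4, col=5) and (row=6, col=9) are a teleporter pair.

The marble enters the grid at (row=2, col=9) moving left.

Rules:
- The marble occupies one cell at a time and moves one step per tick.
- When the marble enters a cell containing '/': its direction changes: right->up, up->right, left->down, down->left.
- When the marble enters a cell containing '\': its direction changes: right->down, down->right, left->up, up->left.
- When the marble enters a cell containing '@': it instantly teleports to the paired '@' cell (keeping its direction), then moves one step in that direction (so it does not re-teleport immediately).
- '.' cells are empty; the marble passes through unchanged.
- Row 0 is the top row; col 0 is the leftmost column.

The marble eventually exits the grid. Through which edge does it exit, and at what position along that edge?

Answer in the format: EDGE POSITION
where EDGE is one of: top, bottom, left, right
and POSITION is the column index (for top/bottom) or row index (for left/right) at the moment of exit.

Answer: left 2

Derivation:
Step 1: enter (2,9), '.' pass, move left to (2,8)
Step 2: enter (2,8), '.' pass, move left to (2,7)
Step 3: enter (2,7), '.' pass, move left to (2,6)
Step 4: enter (2,6), '.' pass, move left to (2,5)
Step 5: enter (2,5), '.' pass, move left to (2,4)
Step 6: enter (2,4), '.' pass, move left to (2,3)
Step 7: enter (2,3), '.' pass, move left to (2,2)
Step 8: enter (2,2), '.' pass, move left to (2,1)
Step 9: enter (2,1), '.' pass, move left to (2,0)
Step 10: enter (2,0), '.' pass, move left to (2,-1)
Step 11: at (2,-1) — EXIT via left edge, pos 2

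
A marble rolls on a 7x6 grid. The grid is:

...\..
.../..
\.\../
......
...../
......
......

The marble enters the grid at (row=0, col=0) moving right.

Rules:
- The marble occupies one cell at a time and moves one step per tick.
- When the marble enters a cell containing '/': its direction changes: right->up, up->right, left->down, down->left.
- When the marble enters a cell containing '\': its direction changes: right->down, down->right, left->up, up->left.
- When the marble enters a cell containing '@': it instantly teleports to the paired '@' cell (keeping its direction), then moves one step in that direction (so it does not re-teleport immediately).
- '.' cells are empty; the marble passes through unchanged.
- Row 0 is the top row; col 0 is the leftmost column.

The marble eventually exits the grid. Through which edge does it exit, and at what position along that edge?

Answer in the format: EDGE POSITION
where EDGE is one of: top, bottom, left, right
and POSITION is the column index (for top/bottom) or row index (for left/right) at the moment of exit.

Answer: left 1

Derivation:
Step 1: enter (0,0), '.' pass, move right to (0,1)
Step 2: enter (0,1), '.' pass, move right to (0,2)
Step 3: enter (0,2), '.' pass, move right to (0,3)
Step 4: enter (0,3), '\' deflects right->down, move down to (1,3)
Step 5: enter (1,3), '/' deflects down->left, move left to (1,2)
Step 6: enter (1,2), '.' pass, move left to (1,1)
Step 7: enter (1,1), '.' pass, move left to (1,0)
Step 8: enter (1,0), '.' pass, move left to (1,-1)
Step 9: at (1,-1) — EXIT via left edge, pos 1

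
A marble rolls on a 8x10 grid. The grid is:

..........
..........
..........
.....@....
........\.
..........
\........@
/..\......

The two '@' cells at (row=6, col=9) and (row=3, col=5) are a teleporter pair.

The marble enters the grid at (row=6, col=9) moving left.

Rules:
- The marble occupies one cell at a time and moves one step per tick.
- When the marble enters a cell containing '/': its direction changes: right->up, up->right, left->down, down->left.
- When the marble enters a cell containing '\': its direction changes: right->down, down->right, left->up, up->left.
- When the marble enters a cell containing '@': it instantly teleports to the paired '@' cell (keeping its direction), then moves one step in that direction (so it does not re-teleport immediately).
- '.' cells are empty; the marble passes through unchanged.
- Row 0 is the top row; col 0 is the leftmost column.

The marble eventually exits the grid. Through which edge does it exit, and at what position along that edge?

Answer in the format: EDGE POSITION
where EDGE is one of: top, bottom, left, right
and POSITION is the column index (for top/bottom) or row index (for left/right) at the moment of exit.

Step 1: enter (6,9), '@' teleport (6,9)->(3,5), also enter (3,5), move left to (3,4)
Step 2: enter (3,4), '.' pass, move left to (3,3)
Step 3: enter (3,3), '.' pass, move left to (3,2)
Step 4: enter (3,2), '.' pass, move left to (3,1)
Step 5: enter (3,1), '.' pass, move left to (3,0)
Step 6: enter (3,0), '.' pass, move left to (3,-1)
Step 7: at (3,-1) — EXIT via left edge, pos 3

Answer: left 3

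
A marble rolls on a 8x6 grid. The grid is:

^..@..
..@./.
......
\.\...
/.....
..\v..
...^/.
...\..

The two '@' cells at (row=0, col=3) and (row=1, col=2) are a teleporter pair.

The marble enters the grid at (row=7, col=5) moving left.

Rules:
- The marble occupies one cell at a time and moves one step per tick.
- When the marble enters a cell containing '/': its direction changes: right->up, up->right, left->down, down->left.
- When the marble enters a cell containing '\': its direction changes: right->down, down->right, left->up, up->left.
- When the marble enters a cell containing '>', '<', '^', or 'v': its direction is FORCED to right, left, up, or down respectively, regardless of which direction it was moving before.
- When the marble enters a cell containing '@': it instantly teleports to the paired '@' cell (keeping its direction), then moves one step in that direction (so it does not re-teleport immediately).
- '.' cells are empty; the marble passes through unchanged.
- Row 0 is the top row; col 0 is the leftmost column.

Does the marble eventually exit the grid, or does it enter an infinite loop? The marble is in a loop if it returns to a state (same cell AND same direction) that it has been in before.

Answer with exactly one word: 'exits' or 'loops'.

Answer: loops

Derivation:
Step 1: enter (7,5), '.' pass, move left to (7,4)
Step 2: enter (7,4), '.' pass, move left to (7,3)
Step 3: enter (7,3), '\' deflects left->up, move up to (6,3)
Step 4: enter (6,3), '^' forces up->up, move up to (5,3)
Step 5: enter (5,3), 'v' forces up->down, move down to (6,3)
Step 6: enter (6,3), '^' forces down->up, move up to (5,3)
Step 7: at (5,3) dir=up — LOOP DETECTED (seen before)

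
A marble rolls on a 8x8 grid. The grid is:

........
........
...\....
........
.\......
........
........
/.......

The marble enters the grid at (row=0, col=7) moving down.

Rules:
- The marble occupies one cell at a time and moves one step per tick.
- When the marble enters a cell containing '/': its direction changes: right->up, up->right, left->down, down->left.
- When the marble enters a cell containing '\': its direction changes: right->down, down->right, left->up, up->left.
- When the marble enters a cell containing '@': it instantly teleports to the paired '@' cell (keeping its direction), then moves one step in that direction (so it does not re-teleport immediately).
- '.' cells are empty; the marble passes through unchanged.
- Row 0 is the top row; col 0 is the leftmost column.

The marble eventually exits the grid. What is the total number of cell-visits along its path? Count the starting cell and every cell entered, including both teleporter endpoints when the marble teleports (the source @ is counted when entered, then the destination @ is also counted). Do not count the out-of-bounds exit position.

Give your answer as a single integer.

Step 1: enter (0,7), '.' pass, move down to (1,7)
Step 2: enter (1,7), '.' pass, move down to (2,7)
Step 3: enter (2,7), '.' pass, move down to (3,7)
Step 4: enter (3,7), '.' pass, move down to (4,7)
Step 5: enter (4,7), '.' pass, move down to (5,7)
Step 6: enter (5,7), '.' pass, move down to (6,7)
Step 7: enter (6,7), '.' pass, move down to (7,7)
Step 8: enter (7,7), '.' pass, move down to (8,7)
Step 9: at (8,7) — EXIT via bottom edge, pos 7
Path length (cell visits): 8

Answer: 8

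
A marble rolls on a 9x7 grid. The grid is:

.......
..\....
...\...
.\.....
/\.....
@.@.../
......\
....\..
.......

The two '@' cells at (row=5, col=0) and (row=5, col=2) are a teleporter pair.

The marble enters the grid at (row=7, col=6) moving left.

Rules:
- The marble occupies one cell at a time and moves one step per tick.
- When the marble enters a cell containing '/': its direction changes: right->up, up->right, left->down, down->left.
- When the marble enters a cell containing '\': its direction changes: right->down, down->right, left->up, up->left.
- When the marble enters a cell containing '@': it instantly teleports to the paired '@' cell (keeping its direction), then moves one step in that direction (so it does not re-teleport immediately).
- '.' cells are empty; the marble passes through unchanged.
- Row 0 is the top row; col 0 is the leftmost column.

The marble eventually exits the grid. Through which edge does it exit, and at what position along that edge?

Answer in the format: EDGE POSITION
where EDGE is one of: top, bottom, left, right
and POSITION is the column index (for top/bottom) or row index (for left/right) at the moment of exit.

Step 1: enter (7,6), '.' pass, move left to (7,5)
Step 2: enter (7,5), '.' pass, move left to (7,4)
Step 3: enter (7,4), '\' deflects left->up, move up to (6,4)
Step 4: enter (6,4), '.' pass, move up to (5,4)
Step 5: enter (5,4), '.' pass, move up to (4,4)
Step 6: enter (4,4), '.' pass, move up to (3,4)
Step 7: enter (3,4), '.' pass, move up to (2,4)
Step 8: enter (2,4), '.' pass, move up to (1,4)
Step 9: enter (1,4), '.' pass, move up to (0,4)
Step 10: enter (0,4), '.' pass, move up to (-1,4)
Step 11: at (-1,4) — EXIT via top edge, pos 4

Answer: top 4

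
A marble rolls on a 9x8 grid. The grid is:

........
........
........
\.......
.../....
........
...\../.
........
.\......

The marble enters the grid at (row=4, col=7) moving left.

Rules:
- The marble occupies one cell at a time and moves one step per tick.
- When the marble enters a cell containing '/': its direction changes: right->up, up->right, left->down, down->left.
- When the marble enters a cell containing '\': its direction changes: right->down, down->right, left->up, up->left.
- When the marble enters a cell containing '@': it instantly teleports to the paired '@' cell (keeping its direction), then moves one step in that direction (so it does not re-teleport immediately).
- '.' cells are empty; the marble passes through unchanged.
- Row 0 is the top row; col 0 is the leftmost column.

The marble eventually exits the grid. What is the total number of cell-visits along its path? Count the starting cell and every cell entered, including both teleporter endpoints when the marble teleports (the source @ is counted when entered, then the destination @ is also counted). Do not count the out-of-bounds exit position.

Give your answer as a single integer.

Answer: 16

Derivation:
Step 1: enter (4,7), '.' pass, move left to (4,6)
Step 2: enter (4,6), '.' pass, move left to (4,5)
Step 3: enter (4,5), '.' pass, move left to (4,4)
Step 4: enter (4,4), '.' pass, move left to (4,3)
Step 5: enter (4,3), '/' deflects left->down, move down to (5,3)
Step 6: enter (5,3), '.' pass, move down to (6,3)
Step 7: enter (6,3), '\' deflects down->right, move right to (6,4)
Step 8: enter (6,4), '.' pass, move right to (6,5)
Step 9: enter (6,5), '.' pass, move right to (6,6)
Step 10: enter (6,6), '/' deflects right->up, move up to (5,6)
Step 11: enter (5,6), '.' pass, move up to (4,6)
Step 12: enter (4,6), '.' pass, move up to (3,6)
Step 13: enter (3,6), '.' pass, move up to (2,6)
Step 14: enter (2,6), '.' pass, move up to (1,6)
Step 15: enter (1,6), '.' pass, move up to (0,6)
Step 16: enter (0,6), '.' pass, move up to (-1,6)
Step 17: at (-1,6) — EXIT via top edge, pos 6
Path length (cell visits): 16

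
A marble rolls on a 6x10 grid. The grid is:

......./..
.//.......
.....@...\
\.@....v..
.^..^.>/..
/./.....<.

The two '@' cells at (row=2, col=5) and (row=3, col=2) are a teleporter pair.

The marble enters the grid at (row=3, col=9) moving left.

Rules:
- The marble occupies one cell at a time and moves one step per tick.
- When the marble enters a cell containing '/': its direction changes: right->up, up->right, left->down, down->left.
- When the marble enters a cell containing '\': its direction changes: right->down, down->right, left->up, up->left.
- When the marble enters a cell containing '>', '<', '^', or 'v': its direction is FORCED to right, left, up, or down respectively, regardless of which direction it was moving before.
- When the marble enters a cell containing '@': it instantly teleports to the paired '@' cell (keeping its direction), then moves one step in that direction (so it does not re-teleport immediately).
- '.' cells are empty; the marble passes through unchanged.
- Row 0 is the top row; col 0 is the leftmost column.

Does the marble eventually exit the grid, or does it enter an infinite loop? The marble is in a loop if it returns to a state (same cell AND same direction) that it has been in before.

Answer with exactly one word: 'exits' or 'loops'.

Step 1: enter (3,9), '.' pass, move left to (3,8)
Step 2: enter (3,8), '.' pass, move left to (3,7)
Step 3: enter (3,7), 'v' forces left->down, move down to (4,7)
Step 4: enter (4,7), '/' deflects down->left, move left to (4,6)
Step 5: enter (4,6), '>' forces left->right, move right to (4,7)
Step 6: enter (4,7), '/' deflects right->up, move up to (3,7)
Step 7: enter (3,7), 'v' forces up->down, move down to (4,7)
Step 8: at (4,7) dir=down — LOOP DETECTED (seen before)

Answer: loops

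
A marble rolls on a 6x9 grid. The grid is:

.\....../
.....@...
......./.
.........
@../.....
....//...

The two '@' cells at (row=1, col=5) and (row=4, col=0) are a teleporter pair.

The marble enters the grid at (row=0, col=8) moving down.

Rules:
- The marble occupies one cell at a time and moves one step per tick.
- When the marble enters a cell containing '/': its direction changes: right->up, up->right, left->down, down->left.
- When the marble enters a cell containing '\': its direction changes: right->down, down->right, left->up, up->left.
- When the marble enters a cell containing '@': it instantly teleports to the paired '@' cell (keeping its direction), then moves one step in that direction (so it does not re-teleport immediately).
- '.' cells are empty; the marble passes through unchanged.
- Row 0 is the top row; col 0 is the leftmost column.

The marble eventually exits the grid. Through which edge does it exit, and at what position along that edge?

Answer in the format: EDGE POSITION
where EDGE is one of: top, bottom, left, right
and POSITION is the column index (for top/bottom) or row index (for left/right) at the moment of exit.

Step 1: enter (0,8), '/' deflects down->left, move left to (0,7)
Step 2: enter (0,7), '.' pass, move left to (0,6)
Step 3: enter (0,6), '.' pass, move left to (0,5)
Step 4: enter (0,5), '.' pass, move left to (0,4)
Step 5: enter (0,4), '.' pass, move left to (0,3)
Step 6: enter (0,3), '.' pass, move left to (0,2)
Step 7: enter (0,2), '.' pass, move left to (0,1)
Step 8: enter (0,1), '\' deflects left->up, move up to (-1,1)
Step 9: at (-1,1) — EXIT via top edge, pos 1

Answer: top 1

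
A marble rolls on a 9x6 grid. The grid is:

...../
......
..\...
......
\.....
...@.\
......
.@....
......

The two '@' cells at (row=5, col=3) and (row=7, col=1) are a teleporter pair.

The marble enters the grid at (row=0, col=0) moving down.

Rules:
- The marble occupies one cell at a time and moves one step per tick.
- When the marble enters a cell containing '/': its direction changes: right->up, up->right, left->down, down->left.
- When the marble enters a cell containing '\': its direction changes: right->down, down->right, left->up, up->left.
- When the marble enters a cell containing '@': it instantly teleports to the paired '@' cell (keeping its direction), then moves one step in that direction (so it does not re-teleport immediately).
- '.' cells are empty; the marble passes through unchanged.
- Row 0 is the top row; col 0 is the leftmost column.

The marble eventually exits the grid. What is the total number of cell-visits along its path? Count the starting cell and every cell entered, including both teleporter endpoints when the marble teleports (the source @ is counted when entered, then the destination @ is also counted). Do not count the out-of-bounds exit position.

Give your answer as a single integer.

Answer: 10

Derivation:
Step 1: enter (0,0), '.' pass, move down to (1,0)
Step 2: enter (1,0), '.' pass, move down to (2,0)
Step 3: enter (2,0), '.' pass, move down to (3,0)
Step 4: enter (3,0), '.' pass, move down to (4,0)
Step 5: enter (4,0), '\' deflects down->right, move right to (4,1)
Step 6: enter (4,1), '.' pass, move right to (4,2)
Step 7: enter (4,2), '.' pass, move right to (4,3)
Step 8: enter (4,3), '.' pass, move right to (4,4)
Step 9: enter (4,4), '.' pass, move right to (4,5)
Step 10: enter (4,5), '.' pass, move right to (4,6)
Step 11: at (4,6) — EXIT via right edge, pos 4
Path length (cell visits): 10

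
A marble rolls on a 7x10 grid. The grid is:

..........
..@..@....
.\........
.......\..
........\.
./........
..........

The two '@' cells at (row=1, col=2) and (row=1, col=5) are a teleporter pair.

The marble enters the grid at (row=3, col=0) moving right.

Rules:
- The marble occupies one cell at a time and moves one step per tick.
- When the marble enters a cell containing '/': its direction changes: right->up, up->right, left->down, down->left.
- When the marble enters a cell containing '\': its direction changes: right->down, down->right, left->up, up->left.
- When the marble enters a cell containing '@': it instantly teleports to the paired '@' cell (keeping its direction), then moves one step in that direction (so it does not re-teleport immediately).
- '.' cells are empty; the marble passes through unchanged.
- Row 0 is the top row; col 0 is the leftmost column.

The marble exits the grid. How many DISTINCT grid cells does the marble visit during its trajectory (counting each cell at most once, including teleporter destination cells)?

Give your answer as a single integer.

Answer: 11

Derivation:
Step 1: enter (3,0), '.' pass, move right to (3,1)
Step 2: enter (3,1), '.' pass, move right to (3,2)
Step 3: enter (3,2), '.' pass, move right to (3,3)
Step 4: enter (3,3), '.' pass, move right to (3,4)
Step 5: enter (3,4), '.' pass, move right to (3,5)
Step 6: enter (3,5), '.' pass, move right to (3,6)
Step 7: enter (3,6), '.' pass, move right to (3,7)
Step 8: enter (3,7), '\' deflects right->down, move down to (4,7)
Step 9: enter (4,7), '.' pass, move down to (5,7)
Step 10: enter (5,7), '.' pass, move down to (6,7)
Step 11: enter (6,7), '.' pass, move down to (7,7)
Step 12: at (7,7) — EXIT via bottom edge, pos 7
Distinct cells visited: 11 (path length 11)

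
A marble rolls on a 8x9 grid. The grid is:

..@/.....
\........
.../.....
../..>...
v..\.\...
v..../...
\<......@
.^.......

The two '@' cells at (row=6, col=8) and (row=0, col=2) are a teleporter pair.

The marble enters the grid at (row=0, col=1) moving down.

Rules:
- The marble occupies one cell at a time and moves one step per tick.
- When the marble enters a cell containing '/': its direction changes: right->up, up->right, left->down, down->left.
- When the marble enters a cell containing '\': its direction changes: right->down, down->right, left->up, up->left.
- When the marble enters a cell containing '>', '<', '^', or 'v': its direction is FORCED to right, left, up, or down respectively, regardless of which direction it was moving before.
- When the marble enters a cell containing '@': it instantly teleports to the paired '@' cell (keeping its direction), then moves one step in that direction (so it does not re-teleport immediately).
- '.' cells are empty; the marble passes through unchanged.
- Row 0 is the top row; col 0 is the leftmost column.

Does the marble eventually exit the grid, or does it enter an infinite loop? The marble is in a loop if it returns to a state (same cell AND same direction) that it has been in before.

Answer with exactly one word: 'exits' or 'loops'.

Step 1: enter (0,1), '.' pass, move down to (1,1)
Step 2: enter (1,1), '.' pass, move down to (2,1)
Step 3: enter (2,1), '.' pass, move down to (3,1)
Step 4: enter (3,1), '.' pass, move down to (4,1)
Step 5: enter (4,1), '.' pass, move down to (5,1)
Step 6: enter (5,1), '.' pass, move down to (6,1)
Step 7: enter (6,1), '<' forces down->left, move left to (6,0)
Step 8: enter (6,0), '\' deflects left->up, move up to (5,0)
Step 9: enter (5,0), 'v' forces up->down, move down to (6,0)
Step 10: enter (6,0), '\' deflects down->right, move right to (6,1)
Step 11: enter (6,1), '<' forces right->left, move left to (6,0)
Step 12: at (6,0) dir=left — LOOP DETECTED (seen before)

Answer: loops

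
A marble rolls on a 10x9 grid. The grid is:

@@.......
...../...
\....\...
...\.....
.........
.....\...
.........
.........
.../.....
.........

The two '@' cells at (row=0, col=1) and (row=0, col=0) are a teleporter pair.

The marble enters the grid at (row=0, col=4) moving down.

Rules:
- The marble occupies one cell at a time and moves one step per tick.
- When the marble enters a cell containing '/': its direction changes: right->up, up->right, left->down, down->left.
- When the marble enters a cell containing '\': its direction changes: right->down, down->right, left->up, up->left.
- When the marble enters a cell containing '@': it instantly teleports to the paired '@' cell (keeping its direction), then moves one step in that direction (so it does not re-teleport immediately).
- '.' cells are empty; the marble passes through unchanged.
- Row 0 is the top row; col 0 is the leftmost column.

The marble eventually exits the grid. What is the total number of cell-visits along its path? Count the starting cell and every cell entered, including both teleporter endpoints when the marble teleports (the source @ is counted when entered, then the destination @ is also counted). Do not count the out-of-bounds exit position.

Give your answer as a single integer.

Answer: 10

Derivation:
Step 1: enter (0,4), '.' pass, move down to (1,4)
Step 2: enter (1,4), '.' pass, move down to (2,4)
Step 3: enter (2,4), '.' pass, move down to (3,4)
Step 4: enter (3,4), '.' pass, move down to (4,4)
Step 5: enter (4,4), '.' pass, move down to (5,4)
Step 6: enter (5,4), '.' pass, move down to (6,4)
Step 7: enter (6,4), '.' pass, move down to (7,4)
Step 8: enter (7,4), '.' pass, move down to (8,4)
Step 9: enter (8,4), '.' pass, move down to (9,4)
Step 10: enter (9,4), '.' pass, move down to (10,4)
Step 11: at (10,4) — EXIT via bottom edge, pos 4
Path length (cell visits): 10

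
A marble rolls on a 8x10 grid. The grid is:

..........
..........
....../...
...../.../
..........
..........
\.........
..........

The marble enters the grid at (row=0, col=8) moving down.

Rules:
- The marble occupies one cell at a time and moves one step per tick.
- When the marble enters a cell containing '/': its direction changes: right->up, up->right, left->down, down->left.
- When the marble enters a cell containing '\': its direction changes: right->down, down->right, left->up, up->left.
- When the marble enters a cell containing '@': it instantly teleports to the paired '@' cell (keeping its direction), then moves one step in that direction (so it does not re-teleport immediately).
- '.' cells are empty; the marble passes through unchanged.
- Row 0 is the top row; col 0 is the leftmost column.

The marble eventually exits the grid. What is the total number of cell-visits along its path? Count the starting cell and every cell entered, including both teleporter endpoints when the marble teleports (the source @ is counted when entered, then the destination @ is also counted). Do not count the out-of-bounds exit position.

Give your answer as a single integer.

Step 1: enter (0,8), '.' pass, move down to (1,8)
Step 2: enter (1,8), '.' pass, move down to (2,8)
Step 3: enter (2,8), '.' pass, move down to (3,8)
Step 4: enter (3,8), '.' pass, move down to (4,8)
Step 5: enter (4,8), '.' pass, move down to (5,8)
Step 6: enter (5,8), '.' pass, move down to (6,8)
Step 7: enter (6,8), '.' pass, move down to (7,8)
Step 8: enter (7,8), '.' pass, move down to (8,8)
Step 9: at (8,8) — EXIT via bottom edge, pos 8
Path length (cell visits): 8

Answer: 8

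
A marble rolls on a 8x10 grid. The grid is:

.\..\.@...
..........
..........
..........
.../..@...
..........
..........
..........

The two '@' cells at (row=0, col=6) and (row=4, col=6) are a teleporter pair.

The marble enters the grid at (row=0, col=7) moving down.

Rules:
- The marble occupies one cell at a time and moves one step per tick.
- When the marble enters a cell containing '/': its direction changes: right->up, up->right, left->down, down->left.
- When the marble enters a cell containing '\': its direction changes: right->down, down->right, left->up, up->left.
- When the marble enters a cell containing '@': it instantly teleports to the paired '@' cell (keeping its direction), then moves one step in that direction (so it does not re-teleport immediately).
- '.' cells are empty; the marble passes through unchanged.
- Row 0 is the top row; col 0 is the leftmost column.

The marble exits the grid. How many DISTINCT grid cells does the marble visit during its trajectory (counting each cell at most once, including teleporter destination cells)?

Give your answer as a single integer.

Answer: 8

Derivation:
Step 1: enter (0,7), '.' pass, move down to (1,7)
Step 2: enter (1,7), '.' pass, move down to (2,7)
Step 3: enter (2,7), '.' pass, move down to (3,7)
Step 4: enter (3,7), '.' pass, move down to (4,7)
Step 5: enter (4,7), '.' pass, move down to (5,7)
Step 6: enter (5,7), '.' pass, move down to (6,7)
Step 7: enter (6,7), '.' pass, move down to (7,7)
Step 8: enter (7,7), '.' pass, move down to (8,7)
Step 9: at (8,7) — EXIT via bottom edge, pos 7
Distinct cells visited: 8 (path length 8)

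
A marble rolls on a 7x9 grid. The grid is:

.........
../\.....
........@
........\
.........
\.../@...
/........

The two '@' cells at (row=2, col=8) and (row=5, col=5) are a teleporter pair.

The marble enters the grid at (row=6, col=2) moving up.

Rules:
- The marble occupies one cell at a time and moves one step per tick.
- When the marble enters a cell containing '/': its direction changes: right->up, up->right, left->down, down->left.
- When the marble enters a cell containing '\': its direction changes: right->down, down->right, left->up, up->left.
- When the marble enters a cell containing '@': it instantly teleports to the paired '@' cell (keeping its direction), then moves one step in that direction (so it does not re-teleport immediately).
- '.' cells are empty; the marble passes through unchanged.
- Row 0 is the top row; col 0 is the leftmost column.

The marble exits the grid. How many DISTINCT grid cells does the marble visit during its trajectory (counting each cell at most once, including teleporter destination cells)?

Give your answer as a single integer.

Answer: 12

Derivation:
Step 1: enter (6,2), '.' pass, move up to (5,2)
Step 2: enter (5,2), '.' pass, move up to (4,2)
Step 3: enter (4,2), '.' pass, move up to (3,2)
Step 4: enter (3,2), '.' pass, move up to (2,2)
Step 5: enter (2,2), '.' pass, move up to (1,2)
Step 6: enter (1,2), '/' deflects up->right, move right to (1,3)
Step 7: enter (1,3), '\' deflects right->down, move down to (2,3)
Step 8: enter (2,3), '.' pass, move down to (3,3)
Step 9: enter (3,3), '.' pass, move down to (4,3)
Step 10: enter (4,3), '.' pass, move down to (5,3)
Step 11: enter (5,3), '.' pass, move down to (6,3)
Step 12: enter (6,3), '.' pass, move down to (7,3)
Step 13: at (7,3) — EXIT via bottom edge, pos 3
Distinct cells visited: 12 (path length 12)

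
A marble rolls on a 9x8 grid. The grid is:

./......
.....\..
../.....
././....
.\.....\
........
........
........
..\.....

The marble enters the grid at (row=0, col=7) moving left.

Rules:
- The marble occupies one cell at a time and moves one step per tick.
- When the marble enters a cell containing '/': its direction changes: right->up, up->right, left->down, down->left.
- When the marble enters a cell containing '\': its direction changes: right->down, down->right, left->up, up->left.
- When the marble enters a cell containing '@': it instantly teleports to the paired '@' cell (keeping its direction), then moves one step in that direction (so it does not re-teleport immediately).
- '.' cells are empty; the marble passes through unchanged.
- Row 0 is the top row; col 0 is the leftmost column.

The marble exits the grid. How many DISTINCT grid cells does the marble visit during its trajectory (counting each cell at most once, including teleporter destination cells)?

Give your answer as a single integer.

Answer: 11

Derivation:
Step 1: enter (0,7), '.' pass, move left to (0,6)
Step 2: enter (0,6), '.' pass, move left to (0,5)
Step 3: enter (0,5), '.' pass, move left to (0,4)
Step 4: enter (0,4), '.' pass, move left to (0,3)
Step 5: enter (0,3), '.' pass, move left to (0,2)
Step 6: enter (0,2), '.' pass, move left to (0,1)
Step 7: enter (0,1), '/' deflects left->down, move down to (1,1)
Step 8: enter (1,1), '.' pass, move down to (2,1)
Step 9: enter (2,1), '.' pass, move down to (3,1)
Step 10: enter (3,1), '/' deflects down->left, move left to (3,0)
Step 11: enter (3,0), '.' pass, move left to (3,-1)
Step 12: at (3,-1) — EXIT via left edge, pos 3
Distinct cells visited: 11 (path length 11)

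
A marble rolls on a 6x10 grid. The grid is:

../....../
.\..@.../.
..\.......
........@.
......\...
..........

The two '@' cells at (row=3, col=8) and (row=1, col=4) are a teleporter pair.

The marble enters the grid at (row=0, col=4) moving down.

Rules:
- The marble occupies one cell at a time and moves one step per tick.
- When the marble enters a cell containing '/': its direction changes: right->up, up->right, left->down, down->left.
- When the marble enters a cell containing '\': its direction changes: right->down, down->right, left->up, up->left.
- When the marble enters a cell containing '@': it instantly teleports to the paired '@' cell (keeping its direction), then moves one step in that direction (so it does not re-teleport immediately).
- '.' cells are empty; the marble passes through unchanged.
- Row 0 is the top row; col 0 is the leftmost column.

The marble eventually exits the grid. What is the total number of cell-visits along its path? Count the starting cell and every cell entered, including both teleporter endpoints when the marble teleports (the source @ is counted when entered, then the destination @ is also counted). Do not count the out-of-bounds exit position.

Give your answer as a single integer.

Step 1: enter (0,4), '.' pass, move down to (1,4)
Step 2: enter (1,4), '@' teleport (1,4)->(3,8), also enter (3,8), move down to (4,8)
Step 3: enter (4,8), '.' pass, move down to (5,8)
Step 4: enter (5,8), '.' pass, move down to (6,8)
Step 5: at (6,8) — EXIT via bottom edge, pos 8
Path length (cell visits): 5

Answer: 5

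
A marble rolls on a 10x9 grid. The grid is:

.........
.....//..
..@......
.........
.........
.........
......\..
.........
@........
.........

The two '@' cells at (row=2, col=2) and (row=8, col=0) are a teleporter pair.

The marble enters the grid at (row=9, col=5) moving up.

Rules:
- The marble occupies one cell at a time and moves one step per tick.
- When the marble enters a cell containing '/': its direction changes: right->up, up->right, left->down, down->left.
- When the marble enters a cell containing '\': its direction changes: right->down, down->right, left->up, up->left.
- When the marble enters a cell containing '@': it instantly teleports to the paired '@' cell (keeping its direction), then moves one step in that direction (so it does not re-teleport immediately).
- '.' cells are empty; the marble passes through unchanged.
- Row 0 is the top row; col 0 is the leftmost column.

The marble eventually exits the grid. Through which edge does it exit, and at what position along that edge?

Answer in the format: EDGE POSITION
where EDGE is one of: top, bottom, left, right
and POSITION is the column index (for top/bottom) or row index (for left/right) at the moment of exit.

Step 1: enter (9,5), '.' pass, move up to (8,5)
Step 2: enter (8,5), '.' pass, move up to (7,5)
Step 3: enter (7,5), '.' pass, move up to (6,5)
Step 4: enter (6,5), '.' pass, move up to (5,5)
Step 5: enter (5,5), '.' pass, move up to (4,5)
Step 6: enter (4,5), '.' pass, move up to (3,5)
Step 7: enter (3,5), '.' pass, move up to (2,5)
Step 8: enter (2,5), '.' pass, move up to (1,5)
Step 9: enter (1,5), '/' deflects up->right, move right to (1,6)
Step 10: enter (1,6), '/' deflects right->up, move up to (0,6)
Step 11: enter (0,6), '.' pass, move up to (-1,6)
Step 12: at (-1,6) — EXIT via top edge, pos 6

Answer: top 6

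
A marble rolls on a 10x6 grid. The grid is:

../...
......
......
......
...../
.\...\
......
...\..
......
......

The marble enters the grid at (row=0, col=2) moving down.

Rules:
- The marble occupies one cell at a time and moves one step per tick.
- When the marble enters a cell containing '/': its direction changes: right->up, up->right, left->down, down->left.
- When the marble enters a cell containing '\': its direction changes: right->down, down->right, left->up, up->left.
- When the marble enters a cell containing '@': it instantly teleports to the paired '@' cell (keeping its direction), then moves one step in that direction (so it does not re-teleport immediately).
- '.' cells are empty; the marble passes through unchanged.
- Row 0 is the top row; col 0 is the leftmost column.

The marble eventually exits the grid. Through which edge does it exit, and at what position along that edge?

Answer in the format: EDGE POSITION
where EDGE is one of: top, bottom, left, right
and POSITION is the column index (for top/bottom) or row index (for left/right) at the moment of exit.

Step 1: enter (0,2), '/' deflects down->left, move left to (0,1)
Step 2: enter (0,1), '.' pass, move left to (0,0)
Step 3: enter (0,0), '.' pass, move left to (0,-1)
Step 4: at (0,-1) — EXIT via left edge, pos 0

Answer: left 0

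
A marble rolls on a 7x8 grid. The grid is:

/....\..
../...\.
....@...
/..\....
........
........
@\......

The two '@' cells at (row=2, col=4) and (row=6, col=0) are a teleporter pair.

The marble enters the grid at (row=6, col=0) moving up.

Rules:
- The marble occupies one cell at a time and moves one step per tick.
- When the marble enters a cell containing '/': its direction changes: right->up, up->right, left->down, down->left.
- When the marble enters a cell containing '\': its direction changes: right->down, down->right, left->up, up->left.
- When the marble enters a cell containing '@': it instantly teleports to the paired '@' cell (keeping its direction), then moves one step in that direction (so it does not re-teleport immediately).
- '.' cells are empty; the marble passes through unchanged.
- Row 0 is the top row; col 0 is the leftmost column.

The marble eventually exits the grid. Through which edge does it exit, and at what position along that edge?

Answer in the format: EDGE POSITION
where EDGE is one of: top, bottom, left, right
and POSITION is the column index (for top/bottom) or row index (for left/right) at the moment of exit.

Answer: top 4

Derivation:
Step 1: enter (6,0), '@' teleport (6,0)->(2,4), also enter (2,4), move up to (1,4)
Step 2: enter (1,4), '.' pass, move up to (0,4)
Step 3: enter (0,4), '.' pass, move up to (-1,4)
Step 4: at (-1,4) — EXIT via top edge, pos 4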